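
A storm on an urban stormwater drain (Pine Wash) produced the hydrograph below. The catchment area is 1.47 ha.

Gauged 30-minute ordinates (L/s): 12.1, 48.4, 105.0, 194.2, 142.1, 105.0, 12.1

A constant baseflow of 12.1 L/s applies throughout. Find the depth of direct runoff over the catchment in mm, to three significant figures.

Direct runoff: 0.0, 36.3, 92.9, 182.1, 130.0, 92.9, 0.0 L/s; ΣQ_DR = 534.2 L/s.
V = ΣQ_DR · Δt = 534.2 × 1800 s = 9.616 × 10^5 L.
Over A = 1.47 ha, depth = V / A = 65.4 mm.

d ≈ 65.4 mm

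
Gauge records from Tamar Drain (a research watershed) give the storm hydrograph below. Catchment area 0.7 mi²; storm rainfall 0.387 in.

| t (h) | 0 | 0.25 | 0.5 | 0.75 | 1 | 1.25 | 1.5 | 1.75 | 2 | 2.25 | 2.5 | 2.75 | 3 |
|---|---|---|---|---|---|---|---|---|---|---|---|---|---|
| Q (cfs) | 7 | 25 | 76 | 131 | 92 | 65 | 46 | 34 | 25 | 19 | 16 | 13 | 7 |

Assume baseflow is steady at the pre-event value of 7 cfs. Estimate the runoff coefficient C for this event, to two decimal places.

C ≈ 0.66

ΣQ_DR = 465.0 cfs; V = ΣQ_DR·Δt = 4.185 × 10^5 ft³.
Runoff depth d = V / A = 0.2573 in.
C = d / P = 0.2573 / 0.387 = 0.66.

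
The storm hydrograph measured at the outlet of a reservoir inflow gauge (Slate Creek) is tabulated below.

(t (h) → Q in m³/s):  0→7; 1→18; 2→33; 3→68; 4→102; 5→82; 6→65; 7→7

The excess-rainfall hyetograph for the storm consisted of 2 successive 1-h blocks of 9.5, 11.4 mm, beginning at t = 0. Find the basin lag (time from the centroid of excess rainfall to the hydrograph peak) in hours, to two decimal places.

Centroid of excess rainfall: t_c = Σ P_i·t̄_i / ΣP_i = 1.0455 h (block centres at 0.5, 1.5 h).
Hydrograph peak occurs at t = 4 h, so basin lag t_L = 4 − 1.0455 = 2.95 h.

t_L ≈ 2.95 h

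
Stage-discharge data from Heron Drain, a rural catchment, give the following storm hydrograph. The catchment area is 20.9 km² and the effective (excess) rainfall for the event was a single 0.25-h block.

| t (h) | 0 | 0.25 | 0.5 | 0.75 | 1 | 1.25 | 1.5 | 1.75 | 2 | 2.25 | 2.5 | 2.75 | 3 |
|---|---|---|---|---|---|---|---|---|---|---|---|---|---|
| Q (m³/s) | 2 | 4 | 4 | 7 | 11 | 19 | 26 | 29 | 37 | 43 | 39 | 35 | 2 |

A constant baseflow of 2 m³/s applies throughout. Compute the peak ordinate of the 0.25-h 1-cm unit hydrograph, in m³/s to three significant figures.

U_p ≈ 41.0 m³/s

Direct runoff: 0.0, 2.0, 2.0, 5.0, 9.0, 17.0, 24.0, 27.0, 35.0, 41.0, 37.0, 33.0, 0.0 m³/s; ΣQ_DR = 232.0 m³/s, peak = 41.0 m³/s.
Runoff depth d = ΣQ_DR·Δt / A = 232.0 × 900 / (20.9 km²) = 9.990 mm.
The 1-cm UH is the DRH scaled by (10 mm)/d, so U_p = 41.0 × 10/9.990 = 41.0 m³/s.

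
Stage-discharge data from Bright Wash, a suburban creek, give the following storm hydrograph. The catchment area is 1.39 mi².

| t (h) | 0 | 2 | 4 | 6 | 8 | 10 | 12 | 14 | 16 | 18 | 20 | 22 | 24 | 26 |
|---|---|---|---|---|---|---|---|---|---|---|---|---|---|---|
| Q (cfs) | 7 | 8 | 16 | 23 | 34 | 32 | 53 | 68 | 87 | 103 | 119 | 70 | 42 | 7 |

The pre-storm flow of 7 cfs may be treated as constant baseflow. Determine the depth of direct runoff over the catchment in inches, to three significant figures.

Direct runoff: 0.0, 1.0, 9.0, 16.0, 27.0, 25.0, 46.0, 61.0, 80.0, 96.0, 112.0, 63.0, 35.0, 0.0 cfs; ΣQ_DR = 571.0 cfs.
V = ΣQ_DR · Δt = 571.0 × 7200 s = 4.111 × 10^6 ft³.
Over A = 1.39 mi², depth = V / A = 1.27 in.

d ≈ 1.27 in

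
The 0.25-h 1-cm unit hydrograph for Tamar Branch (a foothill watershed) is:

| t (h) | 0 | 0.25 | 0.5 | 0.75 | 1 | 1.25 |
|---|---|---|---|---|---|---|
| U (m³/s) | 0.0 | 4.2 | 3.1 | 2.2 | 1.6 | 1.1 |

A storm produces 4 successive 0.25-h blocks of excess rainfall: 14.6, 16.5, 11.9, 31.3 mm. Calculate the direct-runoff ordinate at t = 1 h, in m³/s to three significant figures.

Q ≈ 22.8 m³/s

By discrete convolution, Q_j = Σ (P_i / 10 mm) · U_{j−i}.
At t = 1 h (j=4): Q = (14.6/10)·1.6 + (16.5/10)·2.2 + (11.9/10)·3.1 + (31.3/10)·4.2 = 22.8 m³/s.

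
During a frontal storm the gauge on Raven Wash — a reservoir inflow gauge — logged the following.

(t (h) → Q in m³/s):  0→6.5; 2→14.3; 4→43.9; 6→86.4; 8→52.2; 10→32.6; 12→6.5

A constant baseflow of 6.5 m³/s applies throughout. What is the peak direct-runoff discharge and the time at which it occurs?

Subtracting baseflow gives direct-runoff ordinates: 0.0, 7.8, 37.4, 79.9, 45.7, 26.1, 0.0 m³/s.
The maximum is 79.9 m³/s, occurring at the reading for t = 6 h.

Q_p = 79.9 m³/s at t = 6 h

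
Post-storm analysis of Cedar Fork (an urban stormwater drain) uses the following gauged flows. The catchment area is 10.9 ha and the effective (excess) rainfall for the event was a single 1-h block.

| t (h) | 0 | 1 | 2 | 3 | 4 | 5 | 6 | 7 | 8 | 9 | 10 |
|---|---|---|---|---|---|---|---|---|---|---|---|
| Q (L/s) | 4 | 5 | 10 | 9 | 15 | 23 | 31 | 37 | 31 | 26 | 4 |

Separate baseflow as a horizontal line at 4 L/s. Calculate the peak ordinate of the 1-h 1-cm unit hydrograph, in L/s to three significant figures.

U_p ≈ 66.2 L/s

Direct runoff: 0.0, 1.0, 6.0, 5.0, 11.0, 19.0, 27.0, 33.0, 27.0, 22.0, 0.0 L/s; ΣQ_DR = 151.0 L/s, peak = 33.0 L/s.
Runoff depth d = ΣQ_DR·Δt / A = 151.0 × 3600 / (10.9 ha) = 4.987 mm.
The 1-cm UH is the DRH scaled by (10 mm)/d, so U_p = 33.0 × 10/4.987 = 66.2 L/s.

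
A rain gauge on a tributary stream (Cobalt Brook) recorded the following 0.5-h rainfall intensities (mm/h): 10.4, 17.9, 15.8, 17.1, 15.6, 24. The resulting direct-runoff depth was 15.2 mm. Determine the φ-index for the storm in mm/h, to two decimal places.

Only the 5 blocks with intensity above φ contribute runoff: 17.9, 15.8, 17.1, 15.6, 24 mm/h.
Σ(I−φ)·Δt = d  ⇒  (17.9+15.8+17.1+15.6+24 − 5φ)·0.5 = 15.2
φ = (90.40 − 15.2/0.5) / 5 = 12.00 mm/h.

φ ≈ 12.00 mm/h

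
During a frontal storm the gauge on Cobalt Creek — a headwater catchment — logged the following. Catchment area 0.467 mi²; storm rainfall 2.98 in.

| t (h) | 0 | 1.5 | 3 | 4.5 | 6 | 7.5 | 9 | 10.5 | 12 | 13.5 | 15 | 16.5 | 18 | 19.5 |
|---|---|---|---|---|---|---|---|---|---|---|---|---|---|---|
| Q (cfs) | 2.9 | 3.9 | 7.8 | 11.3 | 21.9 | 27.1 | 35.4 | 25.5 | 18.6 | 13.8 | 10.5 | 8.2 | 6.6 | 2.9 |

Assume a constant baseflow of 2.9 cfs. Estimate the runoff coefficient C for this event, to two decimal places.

ΣQ_DR = 155.8 cfs; V = ΣQ_DR·Δt = 8.413 × 10^5 ft³.
Runoff depth d = V / A = 0.7755 in.
C = d / P = 0.7755 / 2.98 = 0.26.

C ≈ 0.26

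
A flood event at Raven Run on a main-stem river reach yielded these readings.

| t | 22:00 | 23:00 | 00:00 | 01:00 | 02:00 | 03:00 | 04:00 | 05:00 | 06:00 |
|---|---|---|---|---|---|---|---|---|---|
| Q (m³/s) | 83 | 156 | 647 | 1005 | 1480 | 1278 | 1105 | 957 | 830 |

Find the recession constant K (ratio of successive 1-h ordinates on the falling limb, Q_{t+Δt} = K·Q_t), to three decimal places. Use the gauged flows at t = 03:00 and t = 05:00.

K ≈ 0.865

Using the recession-limb readings at t = 03:00 and t = 05:00: Q falls from 1278 to 957 m³/s over 2 intervals.
K = (Q₂/Q₁)^(1/2) = (957/1278)^(1/2) = 0.865.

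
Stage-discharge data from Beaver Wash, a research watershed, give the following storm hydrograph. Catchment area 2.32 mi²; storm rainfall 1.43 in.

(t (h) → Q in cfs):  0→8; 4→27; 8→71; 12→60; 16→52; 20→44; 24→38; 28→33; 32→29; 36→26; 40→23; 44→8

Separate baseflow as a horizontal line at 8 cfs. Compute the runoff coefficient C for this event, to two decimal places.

C ≈ 0.60

ΣQ_DR = 323.0 cfs; V = ΣQ_DR·Δt = 4.651 × 10^6 ft³.
Runoff depth d = V / A = 0.8630 in.
C = d / P = 0.8630 / 1.43 = 0.60.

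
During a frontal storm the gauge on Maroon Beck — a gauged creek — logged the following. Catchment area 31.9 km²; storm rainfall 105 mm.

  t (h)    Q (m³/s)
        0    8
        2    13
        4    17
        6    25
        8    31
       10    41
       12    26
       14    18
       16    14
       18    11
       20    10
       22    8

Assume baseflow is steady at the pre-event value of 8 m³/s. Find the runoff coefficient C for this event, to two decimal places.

C ≈ 0.27

ΣQ_DR = 126.0 m³/s; V = ΣQ_DR·Δt = 9.072 × 10^5 m³.
Runoff depth d = V / A = 28.44 mm.
C = d / P = 28.44 / 105 = 0.27.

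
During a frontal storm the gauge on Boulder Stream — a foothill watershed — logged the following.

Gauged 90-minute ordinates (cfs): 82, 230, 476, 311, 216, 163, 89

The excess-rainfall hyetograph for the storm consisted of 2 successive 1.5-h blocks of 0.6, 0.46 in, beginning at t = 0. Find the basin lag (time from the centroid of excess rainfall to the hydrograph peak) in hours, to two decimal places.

Centroid of excess rainfall: t_c = Σ P_i·t̄_i / ΣP_i = 1.4009 h (block centres at 0.75, 2.25 h).
Hydrograph peak occurs at t = 3 h, so basin lag t_L = 3 − 1.4009 = 1.60 h.

t_L ≈ 1.60 h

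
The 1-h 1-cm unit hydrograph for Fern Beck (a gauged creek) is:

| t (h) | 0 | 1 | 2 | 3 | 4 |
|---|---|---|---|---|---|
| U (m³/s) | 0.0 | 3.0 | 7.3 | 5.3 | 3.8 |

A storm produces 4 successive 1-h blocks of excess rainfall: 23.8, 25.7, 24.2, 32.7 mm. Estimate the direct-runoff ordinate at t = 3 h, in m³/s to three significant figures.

Q ≈ 38.6 m³/s

By discrete convolution, Q_j = Σ (P_i / 10 mm) · U_{j−i}.
At t = 3 h (j=3): Q = (23.8/10)·5.3 + (25.7/10)·7.3 + (24.2/10)·3.0 + (32.7/10)·0.0 = 38.6 m³/s.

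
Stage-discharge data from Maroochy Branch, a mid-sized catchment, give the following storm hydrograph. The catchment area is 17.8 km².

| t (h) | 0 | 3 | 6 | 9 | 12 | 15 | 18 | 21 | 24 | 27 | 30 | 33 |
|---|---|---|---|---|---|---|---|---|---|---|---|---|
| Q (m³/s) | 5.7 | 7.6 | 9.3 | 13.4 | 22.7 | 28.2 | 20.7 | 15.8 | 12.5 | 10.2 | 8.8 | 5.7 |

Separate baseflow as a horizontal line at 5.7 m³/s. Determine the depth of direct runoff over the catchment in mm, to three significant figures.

Direct runoff: 0.0, 1.9, 3.6, 7.7, 17.0, 22.5, 15.0, 10.1, 6.8, 4.5, 3.1, 0.0 m³/s; ΣQ_DR = 92.20 m³/s.
V = ΣQ_DR · Δt = 92.20 × 10800 s = 9.958 × 10^5 m³.
Over A = 17.8 km², depth = V / A = 55.9 mm.

d ≈ 55.9 mm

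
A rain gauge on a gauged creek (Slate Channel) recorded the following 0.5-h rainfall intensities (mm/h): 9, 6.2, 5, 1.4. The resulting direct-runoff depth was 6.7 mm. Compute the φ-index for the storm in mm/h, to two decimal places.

φ ≈ 2.27 mm/h

Only the 3 blocks with intensity above φ contribute runoff: 9, 6.2, 5 mm/h.
Σ(I−φ)·Δt = d  ⇒  (9+6.2+5 − 3φ)·0.5 = 6.7
φ = (20.20 − 6.7/0.5) / 3 = 2.27 mm/h.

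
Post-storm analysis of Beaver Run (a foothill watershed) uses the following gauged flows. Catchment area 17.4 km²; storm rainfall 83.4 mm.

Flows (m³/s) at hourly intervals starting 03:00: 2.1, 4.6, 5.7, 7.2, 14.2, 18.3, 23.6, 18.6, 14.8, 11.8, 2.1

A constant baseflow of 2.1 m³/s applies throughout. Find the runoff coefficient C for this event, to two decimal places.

C ≈ 0.25

ΣQ_DR = 99.90 m³/s; V = ΣQ_DR·Δt = 3.596 × 10^5 m³.
Runoff depth d = V / A = 20.67 mm.
C = d / P = 20.67 / 83.4 = 0.25.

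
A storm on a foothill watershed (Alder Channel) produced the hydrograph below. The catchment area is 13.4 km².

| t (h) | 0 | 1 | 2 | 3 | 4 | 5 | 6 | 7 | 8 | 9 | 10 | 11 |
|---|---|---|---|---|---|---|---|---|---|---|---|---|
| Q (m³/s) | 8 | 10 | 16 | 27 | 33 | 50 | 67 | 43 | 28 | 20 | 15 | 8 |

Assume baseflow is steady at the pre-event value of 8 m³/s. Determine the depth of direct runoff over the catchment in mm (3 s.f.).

Direct runoff: 0.0, 2.0, 8.0, 19.0, 25.0, 42.0, 59.0, 35.0, 20.0, 12.0, 7.0, 0.0 m³/s; ΣQ_DR = 229.0 m³/s.
V = ΣQ_DR · Δt = 229.0 × 3600 s = 8.244 × 10^5 m³.
Over A = 13.4 km², depth = V / A = 61.5 mm.

d ≈ 61.5 mm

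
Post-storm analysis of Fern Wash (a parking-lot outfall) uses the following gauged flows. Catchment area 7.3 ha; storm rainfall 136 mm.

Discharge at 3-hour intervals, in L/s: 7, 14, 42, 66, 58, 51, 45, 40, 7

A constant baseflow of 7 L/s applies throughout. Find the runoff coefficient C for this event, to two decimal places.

C ≈ 0.29

ΣQ_DR = 267.0 L/s; V = ΣQ_DR·Δt = 2.884 × 10^6 L.
Runoff depth d = V / A = 39.50 mm.
C = d / P = 39.50 / 136 = 0.29.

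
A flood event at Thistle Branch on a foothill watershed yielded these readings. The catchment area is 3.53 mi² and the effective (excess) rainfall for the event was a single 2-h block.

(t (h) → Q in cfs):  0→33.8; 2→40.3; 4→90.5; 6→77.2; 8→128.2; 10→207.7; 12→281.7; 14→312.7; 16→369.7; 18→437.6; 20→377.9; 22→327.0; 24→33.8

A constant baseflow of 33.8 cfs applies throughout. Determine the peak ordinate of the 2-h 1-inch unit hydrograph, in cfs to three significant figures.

U_p ≈ 202 cfs

Direct runoff: 0.0, 6.5, 56.7, 43.4, 94.4, 173.9, 247.9, 278.9, 335.9, 403.8, 344.1, 293.2, 0.0 cfs; ΣQ_DR = 2279 cfs, peak = 403.8 cfs.
Runoff depth d = ΣQ_DR·Δt / A = 2279 × 7200 / (3.53 mi²) = 2.001 in.
The 1-inch UH is the DRH scaled by (1 in)/d, so U_p = 403.8 × 1/2.001 = 202 cfs.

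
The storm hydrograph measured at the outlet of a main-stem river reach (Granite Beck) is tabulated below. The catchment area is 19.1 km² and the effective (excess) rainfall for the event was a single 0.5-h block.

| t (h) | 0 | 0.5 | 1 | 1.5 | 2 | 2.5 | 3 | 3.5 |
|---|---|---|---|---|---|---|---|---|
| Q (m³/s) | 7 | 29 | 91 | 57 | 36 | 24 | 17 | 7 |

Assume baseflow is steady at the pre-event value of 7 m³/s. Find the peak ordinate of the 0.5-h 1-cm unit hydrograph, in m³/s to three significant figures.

Direct runoff: 0.0, 22.0, 84.0, 50.0, 29.0, 17.0, 10.0, 0.0 m³/s; ΣQ_DR = 212.0 m³/s, peak = 84.0 m³/s.
Runoff depth d = ΣQ_DR·Δt / A = 212.0 × 1800 / (19.1 km²) = 19.98 mm.
The 1-cm UH is the DRH scaled by (10 mm)/d, so U_p = 84.0 × 10/19.98 = 42.0 m³/s.

U_p ≈ 42.0 m³/s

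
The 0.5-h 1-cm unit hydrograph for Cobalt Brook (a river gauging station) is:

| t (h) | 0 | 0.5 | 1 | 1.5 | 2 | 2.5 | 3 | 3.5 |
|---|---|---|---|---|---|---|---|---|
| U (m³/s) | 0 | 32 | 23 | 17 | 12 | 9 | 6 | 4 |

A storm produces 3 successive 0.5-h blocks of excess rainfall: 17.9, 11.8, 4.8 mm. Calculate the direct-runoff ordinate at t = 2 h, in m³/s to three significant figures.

By discrete convolution, Q_j = Σ (P_i / 10 mm) · U_{j−i}.
At t = 2 h (j=4): Q = (17.9/10)·12 + (11.8/10)·17 + (4.8/10)·23 = 52.6 m³/s.

Q ≈ 52.6 m³/s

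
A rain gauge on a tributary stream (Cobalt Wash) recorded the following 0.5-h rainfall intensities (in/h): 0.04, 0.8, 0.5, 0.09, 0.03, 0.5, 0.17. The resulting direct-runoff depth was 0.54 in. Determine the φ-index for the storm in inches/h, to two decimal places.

φ ≈ 0.24 in/h

Only the 3 blocks with intensity above φ contribute runoff: 0.8, 0.5, 0.5 in/h.
Σ(I−φ)·Δt = d  ⇒  (0.8+0.5+0.5 − 3φ)·0.5 = 0.54
φ = (1.800 − 0.54/0.5) / 3 = 0.24 in/h.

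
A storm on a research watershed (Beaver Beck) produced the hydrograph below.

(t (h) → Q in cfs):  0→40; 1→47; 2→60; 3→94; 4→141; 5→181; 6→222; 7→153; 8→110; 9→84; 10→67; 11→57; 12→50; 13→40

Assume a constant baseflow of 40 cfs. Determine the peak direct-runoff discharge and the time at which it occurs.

Subtracting baseflow gives direct-runoff ordinates: 0.0, 7.0, 20.0, 54.0, 101.0, 141.0, 182.0, 113.0, 70.0, 44.0, 27.0, 17.0, 10.0, 0.0 cfs.
The maximum is 182.0 cfs, occurring at the reading for t = 6 h.

Q_p = 182.0 cfs at t = 6 h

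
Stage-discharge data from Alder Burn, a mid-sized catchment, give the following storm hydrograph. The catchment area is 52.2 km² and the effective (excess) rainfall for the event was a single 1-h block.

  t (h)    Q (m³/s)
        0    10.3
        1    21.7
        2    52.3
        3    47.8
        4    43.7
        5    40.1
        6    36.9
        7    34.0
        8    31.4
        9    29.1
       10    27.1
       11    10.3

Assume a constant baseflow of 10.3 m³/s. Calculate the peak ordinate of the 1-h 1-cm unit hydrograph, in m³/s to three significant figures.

U_p ≈ 23.3 m³/s

Direct runoff: 0.0, 11.4, 42.0, 37.5, 33.4, 29.8, 26.6, 23.7, 21.1, 18.8, 16.8, 0.0 m³/s; ΣQ_DR = 261.1 m³/s, peak = 42.0 m³/s.
Runoff depth d = ΣQ_DR·Δt / A = 261.1 × 3600 / (52.2 km²) = 18.01 mm.
The 1-cm UH is the DRH scaled by (10 mm)/d, so U_p = 42.0 × 10/18.01 = 23.3 m³/s.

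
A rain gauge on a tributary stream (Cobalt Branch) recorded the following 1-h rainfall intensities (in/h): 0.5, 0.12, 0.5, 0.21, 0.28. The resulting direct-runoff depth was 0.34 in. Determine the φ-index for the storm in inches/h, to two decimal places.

φ ≈ 0.33 in/h

Only the 2 blocks with intensity above φ contribute runoff: 0.5, 0.5 in/h.
Σ(I−φ)·Δt = d  ⇒  (0.5+0.5 − 2φ)·1 = 0.34
φ = (1.000 − 0.34/1) / 2 = 0.33 in/h.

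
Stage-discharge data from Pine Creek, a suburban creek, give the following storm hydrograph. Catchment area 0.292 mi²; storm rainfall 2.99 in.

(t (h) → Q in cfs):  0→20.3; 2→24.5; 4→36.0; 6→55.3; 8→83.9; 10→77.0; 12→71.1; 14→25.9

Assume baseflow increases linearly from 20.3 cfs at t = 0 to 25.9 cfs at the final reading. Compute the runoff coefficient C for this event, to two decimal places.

C ≈ 0.74

ΣQ_DR = 209.2 cfs; V = ΣQ_DR·Δt = 1.506 × 10^6 ft³.
Runoff depth d = V / A = 2.220 in.
C = d / P = 2.220 / 2.99 = 0.74.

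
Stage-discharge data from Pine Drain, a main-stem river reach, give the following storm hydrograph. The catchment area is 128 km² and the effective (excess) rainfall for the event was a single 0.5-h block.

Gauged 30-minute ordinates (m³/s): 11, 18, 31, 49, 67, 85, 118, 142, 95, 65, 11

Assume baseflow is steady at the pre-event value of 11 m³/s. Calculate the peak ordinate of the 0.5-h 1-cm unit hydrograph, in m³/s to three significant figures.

Direct runoff: 0.0, 7.0, 20.0, 38.0, 56.0, 74.0, 107.0, 131.0, 84.0, 54.0, 0.0 m³/s; ΣQ_DR = 571.0 m³/s, peak = 131.0 m³/s.
Runoff depth d = ΣQ_DR·Δt / A = 571.0 × 1800 / (128 km²) = 8.030 mm.
The 1-cm UH is the DRH scaled by (10 mm)/d, so U_p = 131.0 × 10/8.030 = 163 m³/s.

U_p ≈ 163 m³/s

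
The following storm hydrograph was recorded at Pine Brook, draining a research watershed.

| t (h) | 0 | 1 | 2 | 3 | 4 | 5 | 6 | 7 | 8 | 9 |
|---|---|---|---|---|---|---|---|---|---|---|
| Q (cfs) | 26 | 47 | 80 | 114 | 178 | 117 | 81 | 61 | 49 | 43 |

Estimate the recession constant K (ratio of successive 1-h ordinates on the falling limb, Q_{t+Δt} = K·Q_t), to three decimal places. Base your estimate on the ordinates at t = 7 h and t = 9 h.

Using the recession-limb readings at t = 7 h and t = 9 h: Q falls from 61 to 43 cfs over 2 intervals.
K = (Q₂/Q₁)^(1/2) = (43/61)^(1/2) = 0.840.

K ≈ 0.840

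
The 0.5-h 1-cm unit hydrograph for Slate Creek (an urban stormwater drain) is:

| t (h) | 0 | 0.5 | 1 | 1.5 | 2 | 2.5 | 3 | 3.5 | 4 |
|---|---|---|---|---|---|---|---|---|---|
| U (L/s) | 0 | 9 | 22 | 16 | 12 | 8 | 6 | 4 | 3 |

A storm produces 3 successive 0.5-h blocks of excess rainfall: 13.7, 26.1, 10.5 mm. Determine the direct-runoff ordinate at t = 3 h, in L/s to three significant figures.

Q ≈ 41.7 L/s

By discrete convolution, Q_j = Σ (P_i / 10 mm) · U_{j−i}.
At t = 3 h (j=6): Q = (13.7/10)·6 + (26.1/10)·8 + (10.5/10)·12 = 41.7 L/s.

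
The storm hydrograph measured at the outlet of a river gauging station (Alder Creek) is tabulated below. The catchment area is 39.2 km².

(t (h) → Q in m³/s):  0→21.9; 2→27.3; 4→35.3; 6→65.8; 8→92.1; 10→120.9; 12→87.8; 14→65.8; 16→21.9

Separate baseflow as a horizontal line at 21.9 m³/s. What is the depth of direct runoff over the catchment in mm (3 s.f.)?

d ≈ 62.8 mm

Direct runoff: 0.0, 5.4, 13.4, 43.9, 70.2, 99.0, 65.9, 43.9, 0.0 m³/s; ΣQ_DR = 341.7 m³/s.
V = ΣQ_DR · Δt = 341.7 × 7200 s = 2.460 × 10^6 m³.
Over A = 39.2 km², depth = V / A = 62.8 mm.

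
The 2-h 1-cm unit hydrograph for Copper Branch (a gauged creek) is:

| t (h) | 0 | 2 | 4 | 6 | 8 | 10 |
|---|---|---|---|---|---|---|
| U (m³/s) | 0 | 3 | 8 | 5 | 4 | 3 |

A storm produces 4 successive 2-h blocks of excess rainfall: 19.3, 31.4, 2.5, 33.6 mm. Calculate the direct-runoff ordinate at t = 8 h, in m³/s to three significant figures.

Q ≈ 35.5 m³/s

By discrete convolution, Q_j = Σ (P_i / 10 mm) · U_{j−i}.
At t = 8 h (j=4): Q = (19.3/10)·4 + (31.4/10)·5 + (2.5/10)·8 + (33.6/10)·3 = 35.5 m³/s.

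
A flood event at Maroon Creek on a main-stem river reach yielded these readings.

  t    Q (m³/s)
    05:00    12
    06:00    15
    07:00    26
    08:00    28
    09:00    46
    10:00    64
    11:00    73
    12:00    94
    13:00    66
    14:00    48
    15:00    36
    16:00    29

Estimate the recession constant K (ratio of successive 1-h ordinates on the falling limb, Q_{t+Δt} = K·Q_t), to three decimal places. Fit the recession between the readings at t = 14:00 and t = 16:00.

K ≈ 0.777

Using the recession-limb readings at t = 14:00 and t = 16:00: Q falls from 48 to 29 m³/s over 2 intervals.
K = (Q₂/Q₁)^(1/2) = (29/48)^(1/2) = 0.777.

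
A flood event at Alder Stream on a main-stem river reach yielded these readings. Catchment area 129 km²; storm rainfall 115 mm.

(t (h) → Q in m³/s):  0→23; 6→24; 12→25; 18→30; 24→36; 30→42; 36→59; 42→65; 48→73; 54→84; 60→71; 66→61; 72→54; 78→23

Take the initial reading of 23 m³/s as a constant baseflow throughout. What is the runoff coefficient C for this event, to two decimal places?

C ≈ 0.51

ΣQ_DR = 348.0 m³/s; V = ΣQ_DR·Δt = 7.517 × 10^6 m³.
Runoff depth d = V / A = 58.27 mm.
C = d / P = 58.27 / 115 = 0.51.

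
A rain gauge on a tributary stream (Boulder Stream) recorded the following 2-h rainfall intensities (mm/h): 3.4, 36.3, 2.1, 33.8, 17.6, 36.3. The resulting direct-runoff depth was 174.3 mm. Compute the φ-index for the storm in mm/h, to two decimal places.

φ ≈ 9.21 mm/h

Only the 4 blocks with intensity above φ contribute runoff: 36.3, 33.8, 17.6, 36.3 mm/h.
Σ(I−φ)·Δt = d  ⇒  (36.3+33.8+17.6+36.3 − 4φ)·2 = 174.3
φ = (124.0 − 174.3/2) / 4 = 9.21 mm/h.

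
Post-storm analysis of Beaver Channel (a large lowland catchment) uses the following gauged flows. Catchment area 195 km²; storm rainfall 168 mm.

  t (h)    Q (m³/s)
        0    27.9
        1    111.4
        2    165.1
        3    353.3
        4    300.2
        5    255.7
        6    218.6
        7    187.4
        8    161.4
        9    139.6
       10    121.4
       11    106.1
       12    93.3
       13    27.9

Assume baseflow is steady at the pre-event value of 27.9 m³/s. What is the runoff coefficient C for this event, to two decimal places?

C ≈ 0.21

ΣQ_DR = 1879 m³/s; V = ΣQ_DR·Δt = 6.763 × 10^6 m³.
Runoff depth d = V / A = 34.68 mm.
C = d / P = 34.68 / 168 = 0.21.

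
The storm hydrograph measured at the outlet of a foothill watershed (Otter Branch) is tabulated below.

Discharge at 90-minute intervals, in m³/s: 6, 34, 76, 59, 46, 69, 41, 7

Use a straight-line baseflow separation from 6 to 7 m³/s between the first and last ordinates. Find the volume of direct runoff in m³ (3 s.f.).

V ≈ 1.54 × 10^6 m³

Direct-runoff ordinates (Q − Q_b): 0.00, 27.86, 69.71, 52.57, 39.43, 62.29, 34.14, 0.00 m³/s.
ΣQ_DR = 286.0 m³/s.
With Δt = 1.5 h = 5400 s, V = ΣQ_DR · Δt = 286.0 × 5400 = 1.54 × 10^6 m³.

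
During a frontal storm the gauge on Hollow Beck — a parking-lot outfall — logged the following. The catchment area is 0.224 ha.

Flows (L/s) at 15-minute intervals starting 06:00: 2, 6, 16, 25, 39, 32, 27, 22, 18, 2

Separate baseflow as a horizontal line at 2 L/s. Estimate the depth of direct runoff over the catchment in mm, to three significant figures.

d ≈ 67.9 mm

Direct runoff: 0.0, 4.0, 14.0, 23.0, 37.0, 30.0, 25.0, 20.0, 16.0, 0.0 L/s; ΣQ_DR = 169.0 L/s.
V = ΣQ_DR · Δt = 169.0 × 900 s = 1.521 × 10^5 L.
Over A = 0.224 ha, depth = V / A = 67.9 mm.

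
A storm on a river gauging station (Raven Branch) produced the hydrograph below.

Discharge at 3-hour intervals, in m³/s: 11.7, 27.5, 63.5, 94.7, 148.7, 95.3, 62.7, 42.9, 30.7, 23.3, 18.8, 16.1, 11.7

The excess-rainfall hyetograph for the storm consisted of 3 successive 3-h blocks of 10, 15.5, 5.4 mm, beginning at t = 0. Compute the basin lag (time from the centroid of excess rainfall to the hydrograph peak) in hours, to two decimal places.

Centroid of excess rainfall: t_c = Σ P_i·t̄_i / ΣP_i = 4.0534 h (block centres at 1.5, 4.5, 7.5 h).
Hydrograph peak occurs at t = 12 h, so basin lag t_L = 12 − 4.0534 = 7.95 h.

t_L ≈ 7.95 h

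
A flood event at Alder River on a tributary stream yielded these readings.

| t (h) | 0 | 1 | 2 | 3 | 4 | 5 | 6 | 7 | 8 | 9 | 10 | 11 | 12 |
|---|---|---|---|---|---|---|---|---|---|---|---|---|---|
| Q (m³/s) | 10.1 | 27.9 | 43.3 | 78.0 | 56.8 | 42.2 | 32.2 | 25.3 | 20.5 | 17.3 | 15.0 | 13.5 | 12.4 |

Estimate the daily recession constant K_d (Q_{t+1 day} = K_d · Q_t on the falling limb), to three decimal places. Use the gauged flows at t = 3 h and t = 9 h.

K_d ≈ 0.002

Between t = 3 h and t = 9 h the flow falls from 78.0 to 17.3 m³/s over 6×1 h = 6 h.
Per-interval ratio K = (17.3/78.0)^(1/6) = 0.7780; K_d = K^(24/1) = 0.002.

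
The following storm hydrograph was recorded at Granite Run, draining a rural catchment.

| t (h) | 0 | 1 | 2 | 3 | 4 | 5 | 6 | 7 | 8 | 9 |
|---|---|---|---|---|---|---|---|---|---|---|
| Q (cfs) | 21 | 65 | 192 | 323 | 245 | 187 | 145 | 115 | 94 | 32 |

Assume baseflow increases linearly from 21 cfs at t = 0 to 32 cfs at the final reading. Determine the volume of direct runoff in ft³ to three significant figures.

V ≈ 4.15 × 10^6 ft³

Direct-runoff ordinates (Q − Q_b): 0.00, 42.78, 168.56, 298.33, 219.11, 159.89, 116.67, 85.44, 63.22, 0.00 cfs.
ΣQ_DR = 1154 cfs.
With Δt = 1 h = 3600 s, V = ΣQ_DR · Δt = 1154 × 3600 = 4.15 × 10^6 ft³.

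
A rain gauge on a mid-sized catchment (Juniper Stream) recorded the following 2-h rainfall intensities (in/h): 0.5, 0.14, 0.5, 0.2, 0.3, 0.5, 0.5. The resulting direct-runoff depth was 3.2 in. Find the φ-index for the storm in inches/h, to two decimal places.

φ ≈ 0.15 in/h

Only the 6 blocks with intensity above φ contribute runoff: 0.5, 0.5, 0.2, 0.3, 0.5, 0.5 in/h.
Σ(I−φ)·Δt = d  ⇒  (0.5+0.5+0.2+0.3+0.5+0.5 − 6φ)·2 = 3.2
φ = (2.500 − 3.2/2) / 6 = 0.15 in/h.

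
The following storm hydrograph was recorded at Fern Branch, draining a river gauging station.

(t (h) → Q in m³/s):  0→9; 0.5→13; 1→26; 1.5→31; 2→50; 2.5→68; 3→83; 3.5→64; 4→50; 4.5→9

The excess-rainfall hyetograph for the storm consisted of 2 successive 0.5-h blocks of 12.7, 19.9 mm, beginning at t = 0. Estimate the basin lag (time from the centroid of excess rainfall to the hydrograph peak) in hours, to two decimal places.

t_L ≈ 2.44 h

Centroid of excess rainfall: t_c = Σ P_i·t̄_i / ΣP_i = 0.5552 h (block centres at 0.25, 0.75 h).
Hydrograph peak occurs at t = 3 h, so basin lag t_L = 3 − 0.5552 = 2.44 h.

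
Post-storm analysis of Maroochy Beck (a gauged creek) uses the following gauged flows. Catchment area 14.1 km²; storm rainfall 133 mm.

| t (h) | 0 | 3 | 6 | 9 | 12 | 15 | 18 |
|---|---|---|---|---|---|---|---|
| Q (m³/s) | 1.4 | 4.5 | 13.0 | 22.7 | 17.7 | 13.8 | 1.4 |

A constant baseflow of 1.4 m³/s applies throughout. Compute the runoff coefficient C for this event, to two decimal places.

C ≈ 0.37

ΣQ_DR = 64.70 m³/s; V = ΣQ_DR·Δt = 6.988 × 10^5 m³.
Runoff depth d = V / A = 49.56 mm.
C = d / P = 49.56 / 133 = 0.37.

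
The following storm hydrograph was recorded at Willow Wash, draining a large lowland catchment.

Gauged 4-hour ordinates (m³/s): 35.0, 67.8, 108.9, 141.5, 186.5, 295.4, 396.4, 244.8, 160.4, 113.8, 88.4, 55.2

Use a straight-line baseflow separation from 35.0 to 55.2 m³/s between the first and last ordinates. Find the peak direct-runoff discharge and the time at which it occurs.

Subtracting baseflow gives direct-runoff ordinates: 0.00, 30.96, 70.23, 100.99, 144.15, 251.22, 350.38, 196.95, 110.71, 62.27, 35.04, 0.00 m³/s.
The maximum is 350.38 m³/s, occurring at the reading for t = 24 h.

Q_p = 350.38 m³/s at t = 24 h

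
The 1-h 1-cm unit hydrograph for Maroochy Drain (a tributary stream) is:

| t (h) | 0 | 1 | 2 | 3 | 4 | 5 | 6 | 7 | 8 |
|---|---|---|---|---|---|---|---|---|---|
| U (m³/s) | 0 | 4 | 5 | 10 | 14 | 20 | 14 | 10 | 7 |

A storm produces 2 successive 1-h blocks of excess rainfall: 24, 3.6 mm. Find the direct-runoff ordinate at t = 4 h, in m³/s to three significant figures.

By discrete convolution, Q_j = Σ (P_i / 10 mm) · U_{j−i}.
At t = 4 h (j=4): Q = (24/10)·14 + (3.6/10)·10 = 37.2 m³/s.

Q ≈ 37.2 m³/s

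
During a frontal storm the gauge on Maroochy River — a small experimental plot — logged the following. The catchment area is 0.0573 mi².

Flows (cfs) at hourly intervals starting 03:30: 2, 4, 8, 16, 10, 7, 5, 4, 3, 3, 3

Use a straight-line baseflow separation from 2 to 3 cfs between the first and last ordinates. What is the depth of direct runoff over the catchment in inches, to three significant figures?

d ≈ 1.01 in

Direct runoff: 0.00, 1.90, 5.80, 13.70, 7.60, 4.50, 2.40, 1.30, 0.20, 0.10, 0.00 cfs; ΣQ_DR = 37.50 cfs.
V = ΣQ_DR · Δt = 37.50 × 3600 s = 1.350 × 10^5 ft³.
Over A = 0.0573 mi², depth = V / A = 1.01 in.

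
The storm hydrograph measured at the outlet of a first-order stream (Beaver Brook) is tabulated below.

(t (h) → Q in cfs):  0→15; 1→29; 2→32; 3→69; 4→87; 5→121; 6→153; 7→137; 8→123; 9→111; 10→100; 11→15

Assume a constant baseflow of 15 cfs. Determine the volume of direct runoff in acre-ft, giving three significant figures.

Direct-runoff ordinates (Q − Q_b): 0.0, 14.0, 17.0, 54.0, 72.0, 106.0, 138.0, 122.0, 108.0, 96.0, 85.0, 0.0 cfs.
ΣQ_DR = 812.0 cfs.
With Δt = 1 h = 3600 s, V = ΣQ_DR · Δt = 812.0 × 3600 = 2.92 × 10^6 ft³ = 67.1 acre-ft.

V ≈ 67.1 acre-ft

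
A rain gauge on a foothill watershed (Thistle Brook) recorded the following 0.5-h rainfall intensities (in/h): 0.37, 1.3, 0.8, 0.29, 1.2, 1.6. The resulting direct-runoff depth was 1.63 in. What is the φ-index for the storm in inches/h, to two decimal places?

φ ≈ 0.41 in/h

Only the 4 blocks with intensity above φ contribute runoff: 1.3, 0.8, 1.2, 1.6 in/h.
Σ(I−φ)·Δt = d  ⇒  (1.3+0.8+1.2+1.6 − 4φ)·0.5 = 1.63
φ = (4.900 − 1.63/0.5) / 4 = 0.41 in/h.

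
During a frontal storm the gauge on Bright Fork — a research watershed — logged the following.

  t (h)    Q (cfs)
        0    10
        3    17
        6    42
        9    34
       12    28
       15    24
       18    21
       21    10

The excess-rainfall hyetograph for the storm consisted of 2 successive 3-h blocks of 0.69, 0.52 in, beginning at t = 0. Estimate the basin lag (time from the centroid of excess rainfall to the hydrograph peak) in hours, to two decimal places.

Centroid of excess rainfall: t_c = Σ P_i·t̄_i / ΣP_i = 2.7893 h (block centres at 1.5, 4.5 h).
Hydrograph peak occurs at t = 6 h, so basin lag t_L = 6 − 2.7893 = 3.21 h.

t_L ≈ 3.21 h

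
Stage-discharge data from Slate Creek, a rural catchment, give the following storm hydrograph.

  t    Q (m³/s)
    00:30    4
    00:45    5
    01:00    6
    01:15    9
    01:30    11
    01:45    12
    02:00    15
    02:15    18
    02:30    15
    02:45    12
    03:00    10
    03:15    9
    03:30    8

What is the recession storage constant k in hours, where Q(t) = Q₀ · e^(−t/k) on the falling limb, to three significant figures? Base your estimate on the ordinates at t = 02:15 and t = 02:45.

k ≈ 1.23 h

On the falling limb, Q drops from 18 to 12 m³/s between t = 02:15 and t = 02:45 (Δt = 0.5 h).
k = −Δt / ln(Q₂/Q₁) = −0.5 / ln(12/18) = 1.23 h.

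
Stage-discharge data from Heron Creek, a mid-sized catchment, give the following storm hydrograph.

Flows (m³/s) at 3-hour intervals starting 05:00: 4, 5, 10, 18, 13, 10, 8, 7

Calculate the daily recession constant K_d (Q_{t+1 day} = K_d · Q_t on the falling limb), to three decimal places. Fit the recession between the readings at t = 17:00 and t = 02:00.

K_d ≈ 0.192

Between t = 17:00 and t = 02:00 the flow falls from 13 to 7 m³/s over 3×3 h = 9 h.
Per-interval ratio K = (7/13)^(1/3) = 0.8136; K_d = K^(24/3) = 0.192.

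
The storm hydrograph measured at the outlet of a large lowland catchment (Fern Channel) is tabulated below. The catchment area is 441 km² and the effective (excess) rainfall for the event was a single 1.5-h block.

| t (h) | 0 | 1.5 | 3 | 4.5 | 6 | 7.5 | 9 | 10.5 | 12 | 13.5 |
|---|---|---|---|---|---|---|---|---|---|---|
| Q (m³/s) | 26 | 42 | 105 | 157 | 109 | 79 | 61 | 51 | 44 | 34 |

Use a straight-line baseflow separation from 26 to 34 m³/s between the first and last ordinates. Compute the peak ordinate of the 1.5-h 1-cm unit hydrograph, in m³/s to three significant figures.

Direct runoff: 0.00, 15.11, 77.22, 128.33, 79.44, 48.56, 29.67, 18.78, 10.89, 0.00 m³/s; ΣQ_DR = 408.0 m³/s, peak = 128.33 m³/s.
Runoff depth d = ΣQ_DR·Δt / A = 408.0 × 5400 / (441 km²) = 4.996 mm.
The 1-cm UH is the DRH scaled by (10 mm)/d, so U_p = 128.33 × 10/4.996 = 257 m³/s.

U_p ≈ 257 m³/s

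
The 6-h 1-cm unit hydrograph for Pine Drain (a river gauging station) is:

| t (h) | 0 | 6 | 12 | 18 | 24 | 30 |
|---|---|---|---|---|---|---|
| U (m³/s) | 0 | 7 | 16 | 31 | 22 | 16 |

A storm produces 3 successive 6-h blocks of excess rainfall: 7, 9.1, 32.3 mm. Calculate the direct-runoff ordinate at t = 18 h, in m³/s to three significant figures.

By discrete convolution, Q_j = Σ (P_i / 10 mm) · U_{j−i}.
At t = 18 h (j=3): Q = (7/10)·31 + (9.1/10)·16 + (32.3/10)·7 = 58.9 m³/s.

Q ≈ 58.9 m³/s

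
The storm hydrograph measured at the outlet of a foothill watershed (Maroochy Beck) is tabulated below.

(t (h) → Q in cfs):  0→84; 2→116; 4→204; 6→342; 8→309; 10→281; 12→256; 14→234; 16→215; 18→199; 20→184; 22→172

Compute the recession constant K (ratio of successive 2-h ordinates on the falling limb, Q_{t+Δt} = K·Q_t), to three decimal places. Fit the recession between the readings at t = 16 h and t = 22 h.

K ≈ 0.928

Using the recession-limb readings at t = 16 h and t = 22 h: Q falls from 215 to 172 cfs over 3 intervals.
K = (Q₂/Q₁)^(1/3) = (172/215)^(1/3) = 0.928.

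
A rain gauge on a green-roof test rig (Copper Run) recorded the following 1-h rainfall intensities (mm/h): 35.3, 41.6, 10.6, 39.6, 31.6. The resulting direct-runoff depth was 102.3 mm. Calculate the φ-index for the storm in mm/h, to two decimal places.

φ ≈ 11.45 mm/h

Only the 4 blocks with intensity above φ contribute runoff: 35.3, 41.6, 39.6, 31.6 mm/h.
Σ(I−φ)·Δt = d  ⇒  (35.3+41.6+39.6+31.6 − 4φ)·1 = 102.3
φ = (148.1 − 102.3/1) / 4 = 11.45 mm/h.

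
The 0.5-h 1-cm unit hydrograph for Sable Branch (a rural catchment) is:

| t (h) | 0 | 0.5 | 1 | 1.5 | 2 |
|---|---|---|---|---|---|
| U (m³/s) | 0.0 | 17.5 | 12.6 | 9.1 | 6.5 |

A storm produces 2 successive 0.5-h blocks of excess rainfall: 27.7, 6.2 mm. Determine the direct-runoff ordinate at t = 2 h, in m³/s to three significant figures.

Q ≈ 23.6 m³/s

By discrete convolution, Q_j = Σ (P_i / 10 mm) · U_{j−i}.
At t = 2 h (j=4): Q = (27.7/10)·6.5 + (6.2/10)·9.1 = 23.6 m³/s.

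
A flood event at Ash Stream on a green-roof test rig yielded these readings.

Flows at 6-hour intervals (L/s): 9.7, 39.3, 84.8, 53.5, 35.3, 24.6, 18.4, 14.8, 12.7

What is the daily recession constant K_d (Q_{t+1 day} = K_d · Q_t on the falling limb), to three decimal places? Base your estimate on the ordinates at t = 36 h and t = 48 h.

Between t = 36 h and t = 48 h the flow falls from 18.4 to 12.7 L/s over 2×6 h = 12 h.
Per-interval ratio K = (12.7/18.4)^(1/2) = 0.8308; K_d = K^(24/6) = 0.476.

K_d ≈ 0.476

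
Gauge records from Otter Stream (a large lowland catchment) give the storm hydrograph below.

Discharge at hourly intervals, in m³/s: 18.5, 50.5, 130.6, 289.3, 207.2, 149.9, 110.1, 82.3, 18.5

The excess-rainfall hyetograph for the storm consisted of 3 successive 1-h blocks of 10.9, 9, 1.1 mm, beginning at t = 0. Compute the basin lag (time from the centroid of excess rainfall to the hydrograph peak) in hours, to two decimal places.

Centroid of excess rainfall: t_c = Σ P_i·t̄_i / ΣP_i = 1.0333 h (block centres at 0.5, 1.5, 2.5 h).
Hydrograph peak occurs at t = 3 h, so basin lag t_L = 3 − 1.0333 = 1.97 h.

t_L ≈ 1.97 h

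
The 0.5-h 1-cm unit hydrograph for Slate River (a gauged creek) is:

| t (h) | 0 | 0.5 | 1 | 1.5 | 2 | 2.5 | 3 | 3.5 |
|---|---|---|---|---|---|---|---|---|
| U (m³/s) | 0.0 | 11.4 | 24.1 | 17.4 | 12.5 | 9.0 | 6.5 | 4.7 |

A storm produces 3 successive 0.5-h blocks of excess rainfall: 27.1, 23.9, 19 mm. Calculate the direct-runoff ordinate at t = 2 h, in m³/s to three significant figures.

Q ≈ 121 m³/s

By discrete convolution, Q_j = Σ (P_i / 10 mm) · U_{j−i}.
At t = 2 h (j=4): Q = (27.1/10)·12.5 + (23.9/10)·17.4 + (19/10)·24.1 = 121 m³/s.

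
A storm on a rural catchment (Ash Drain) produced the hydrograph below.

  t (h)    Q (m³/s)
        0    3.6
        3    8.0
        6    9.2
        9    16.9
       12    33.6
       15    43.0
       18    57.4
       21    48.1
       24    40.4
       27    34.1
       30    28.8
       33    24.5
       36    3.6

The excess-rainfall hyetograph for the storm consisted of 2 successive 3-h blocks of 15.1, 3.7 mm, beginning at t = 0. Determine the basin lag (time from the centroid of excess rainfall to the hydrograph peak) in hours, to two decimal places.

Centroid of excess rainfall: t_c = Σ P_i·t̄_i / ΣP_i = 2.0904 h (block centres at 1.5, 4.5 h).
Hydrograph peak occurs at t = 18 h, so basin lag t_L = 18 − 2.0904 = 15.91 h.

t_L ≈ 15.91 h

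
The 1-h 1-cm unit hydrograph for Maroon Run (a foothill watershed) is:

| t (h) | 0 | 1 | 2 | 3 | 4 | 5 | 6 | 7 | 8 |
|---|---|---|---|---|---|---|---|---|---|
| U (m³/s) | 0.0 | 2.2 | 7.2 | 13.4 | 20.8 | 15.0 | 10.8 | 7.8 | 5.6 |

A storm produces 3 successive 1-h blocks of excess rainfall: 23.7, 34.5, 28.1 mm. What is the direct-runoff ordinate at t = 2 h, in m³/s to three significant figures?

By discrete convolution, Q_j = Σ (P_i / 10 mm) · U_{j−i}.
At t = 2 h (j=2): Q = (23.7/10)·7.2 + (34.5/10)·2.2 + (28.1/10)·0.0 = 24.7 m³/s.

Q ≈ 24.7 m³/s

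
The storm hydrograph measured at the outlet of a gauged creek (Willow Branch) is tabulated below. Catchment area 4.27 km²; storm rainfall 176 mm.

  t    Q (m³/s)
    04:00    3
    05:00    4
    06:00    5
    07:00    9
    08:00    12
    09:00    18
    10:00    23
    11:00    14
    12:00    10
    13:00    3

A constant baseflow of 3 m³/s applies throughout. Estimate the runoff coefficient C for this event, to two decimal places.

C ≈ 0.34

ΣQ_DR = 71.00 m³/s; V = ΣQ_DR·Δt = 2.556 × 10^5 m³.
Runoff depth d = V / A = 59.86 mm.
C = d / P = 59.86 / 176 = 0.34.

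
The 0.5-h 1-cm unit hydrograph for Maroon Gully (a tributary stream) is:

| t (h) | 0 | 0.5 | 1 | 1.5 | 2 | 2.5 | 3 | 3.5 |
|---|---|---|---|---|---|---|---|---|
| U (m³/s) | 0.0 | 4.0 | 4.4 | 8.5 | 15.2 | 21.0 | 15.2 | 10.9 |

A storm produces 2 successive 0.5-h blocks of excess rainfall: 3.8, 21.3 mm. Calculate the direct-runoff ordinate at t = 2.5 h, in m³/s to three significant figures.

By discrete convolution, Q_j = Σ (P_i / 10 mm) · U_{j−i}.
At t = 2.5 h (j=5): Q = (3.8/10)·21.0 + (21.3/10)·15.2 = 40.4 m³/s.

Q ≈ 40.4 m³/s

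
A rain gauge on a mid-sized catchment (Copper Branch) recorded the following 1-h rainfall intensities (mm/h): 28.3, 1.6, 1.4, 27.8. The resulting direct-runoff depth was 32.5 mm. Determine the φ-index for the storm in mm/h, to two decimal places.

φ ≈ 11.80 mm/h

Only the 2 blocks with intensity above φ contribute runoff: 28.3, 27.8 mm/h.
Σ(I−φ)·Δt = d  ⇒  (28.3+27.8 − 2φ)·1 = 32.5
φ = (56.10 − 32.5/1) / 2 = 11.80 mm/h.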